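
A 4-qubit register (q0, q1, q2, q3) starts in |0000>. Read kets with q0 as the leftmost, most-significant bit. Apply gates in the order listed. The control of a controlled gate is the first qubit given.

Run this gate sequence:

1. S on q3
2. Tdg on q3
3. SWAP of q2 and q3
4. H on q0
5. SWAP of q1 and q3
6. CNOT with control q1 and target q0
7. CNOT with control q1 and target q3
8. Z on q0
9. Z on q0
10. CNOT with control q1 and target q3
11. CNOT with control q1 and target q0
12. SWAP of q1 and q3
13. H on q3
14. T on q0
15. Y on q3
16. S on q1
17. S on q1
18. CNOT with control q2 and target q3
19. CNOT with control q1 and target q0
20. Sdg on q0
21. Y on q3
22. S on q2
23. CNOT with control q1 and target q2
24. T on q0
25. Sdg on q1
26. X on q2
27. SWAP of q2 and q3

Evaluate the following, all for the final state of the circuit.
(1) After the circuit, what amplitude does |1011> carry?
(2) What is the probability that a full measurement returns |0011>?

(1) |1011> carries amplitude 1/2 in the final state. Key observation: the block from step 5 through step 12 cancels to the identity and can be dropped.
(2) A full measurement returns |0011> with probability 1/4.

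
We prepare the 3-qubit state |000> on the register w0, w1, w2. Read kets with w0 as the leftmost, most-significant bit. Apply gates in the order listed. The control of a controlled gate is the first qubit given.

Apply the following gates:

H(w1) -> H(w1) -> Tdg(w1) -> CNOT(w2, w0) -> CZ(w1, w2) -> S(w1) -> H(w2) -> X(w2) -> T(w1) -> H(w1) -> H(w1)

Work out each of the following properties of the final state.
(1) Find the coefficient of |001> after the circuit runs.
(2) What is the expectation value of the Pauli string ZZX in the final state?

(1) The amplitude on |001> is sqrt(2)/2.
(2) The expectation value of ZZX is 1.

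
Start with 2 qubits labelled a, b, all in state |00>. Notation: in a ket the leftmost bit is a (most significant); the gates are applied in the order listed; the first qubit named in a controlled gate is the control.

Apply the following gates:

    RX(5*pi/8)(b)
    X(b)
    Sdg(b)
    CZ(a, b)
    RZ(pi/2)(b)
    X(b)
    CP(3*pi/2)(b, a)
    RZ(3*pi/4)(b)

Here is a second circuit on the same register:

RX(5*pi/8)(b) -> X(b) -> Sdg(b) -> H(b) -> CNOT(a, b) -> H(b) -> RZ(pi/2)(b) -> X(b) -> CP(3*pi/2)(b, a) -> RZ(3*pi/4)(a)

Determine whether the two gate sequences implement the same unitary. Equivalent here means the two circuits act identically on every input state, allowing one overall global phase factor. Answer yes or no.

No — the two circuits implement different unitaries, even allowing a global phase.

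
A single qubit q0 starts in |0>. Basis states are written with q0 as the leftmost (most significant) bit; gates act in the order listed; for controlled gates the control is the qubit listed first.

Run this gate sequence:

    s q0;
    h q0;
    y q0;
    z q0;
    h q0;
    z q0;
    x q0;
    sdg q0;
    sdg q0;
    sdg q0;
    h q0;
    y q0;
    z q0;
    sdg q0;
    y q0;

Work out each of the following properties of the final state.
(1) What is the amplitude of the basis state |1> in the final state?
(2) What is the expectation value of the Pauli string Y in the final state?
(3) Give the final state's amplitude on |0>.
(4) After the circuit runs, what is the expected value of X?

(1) The final state's coefficient on |1> equals -sqrt(2)/2.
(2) The expectation value of Y is 1.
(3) The final state's coefficient on |0> equals sqrt(2)*I/2.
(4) In the final state, X has expectation 0.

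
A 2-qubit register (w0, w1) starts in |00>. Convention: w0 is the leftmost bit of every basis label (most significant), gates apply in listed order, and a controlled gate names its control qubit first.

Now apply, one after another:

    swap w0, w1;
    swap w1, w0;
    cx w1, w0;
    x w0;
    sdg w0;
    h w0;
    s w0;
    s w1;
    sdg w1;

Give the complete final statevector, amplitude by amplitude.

The final amplitudes are -sqrt(2)*I/2 on |00>, 0 on |01>, -sqrt(2)/2 on |10>, 0 on |11>.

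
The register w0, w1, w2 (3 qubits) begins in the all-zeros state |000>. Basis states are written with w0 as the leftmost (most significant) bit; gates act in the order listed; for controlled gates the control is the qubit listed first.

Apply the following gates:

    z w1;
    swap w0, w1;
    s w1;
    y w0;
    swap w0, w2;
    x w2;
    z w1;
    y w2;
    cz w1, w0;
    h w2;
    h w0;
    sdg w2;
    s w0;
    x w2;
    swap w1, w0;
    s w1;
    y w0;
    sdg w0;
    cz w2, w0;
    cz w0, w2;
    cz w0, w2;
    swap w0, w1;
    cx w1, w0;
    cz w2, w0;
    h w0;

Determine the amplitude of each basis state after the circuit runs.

The final amplitudes are -sqrt(2)/2 on |011>, sqrt(2)*I/2 on |110>, and 0 on every other basis state.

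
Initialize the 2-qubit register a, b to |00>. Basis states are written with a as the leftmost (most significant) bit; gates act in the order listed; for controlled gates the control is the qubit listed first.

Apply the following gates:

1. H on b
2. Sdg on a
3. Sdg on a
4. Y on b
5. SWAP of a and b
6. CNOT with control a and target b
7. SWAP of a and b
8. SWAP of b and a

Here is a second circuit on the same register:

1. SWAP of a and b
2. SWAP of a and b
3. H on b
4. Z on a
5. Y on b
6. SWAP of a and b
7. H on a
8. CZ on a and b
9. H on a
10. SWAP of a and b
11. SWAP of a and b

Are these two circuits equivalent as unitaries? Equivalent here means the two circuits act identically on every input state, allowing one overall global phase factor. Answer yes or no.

No: there is an input state on which the two circuits produce genuinely different outputs (not merely differing by a phase).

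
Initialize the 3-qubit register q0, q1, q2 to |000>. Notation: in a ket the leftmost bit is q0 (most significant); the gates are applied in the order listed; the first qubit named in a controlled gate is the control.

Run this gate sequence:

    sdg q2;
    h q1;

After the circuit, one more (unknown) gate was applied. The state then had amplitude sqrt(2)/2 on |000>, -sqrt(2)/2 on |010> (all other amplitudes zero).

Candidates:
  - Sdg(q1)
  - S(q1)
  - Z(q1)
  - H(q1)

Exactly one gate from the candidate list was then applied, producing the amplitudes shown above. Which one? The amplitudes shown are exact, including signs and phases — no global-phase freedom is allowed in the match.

It was Z(q1) that produced the state shown.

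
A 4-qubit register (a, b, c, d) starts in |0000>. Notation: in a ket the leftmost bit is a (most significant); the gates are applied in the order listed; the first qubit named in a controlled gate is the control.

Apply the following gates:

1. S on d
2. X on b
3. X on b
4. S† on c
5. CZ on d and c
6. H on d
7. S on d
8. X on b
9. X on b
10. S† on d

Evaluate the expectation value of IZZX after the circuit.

The expectation value of IZZX is 1.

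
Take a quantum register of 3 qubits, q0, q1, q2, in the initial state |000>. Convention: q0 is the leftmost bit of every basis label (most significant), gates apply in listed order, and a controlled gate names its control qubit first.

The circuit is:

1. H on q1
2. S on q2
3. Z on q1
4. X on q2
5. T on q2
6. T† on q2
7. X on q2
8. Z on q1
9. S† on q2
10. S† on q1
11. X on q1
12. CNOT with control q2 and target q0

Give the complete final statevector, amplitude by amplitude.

After the circuit, the state carries amplitude -sqrt(2)*I/2 on |000>, sqrt(2)/2 on |010>, and 0 on every other basis state. Key observation: gates 2-9 undo each other exactly, leaving only the rest of the circuit to track.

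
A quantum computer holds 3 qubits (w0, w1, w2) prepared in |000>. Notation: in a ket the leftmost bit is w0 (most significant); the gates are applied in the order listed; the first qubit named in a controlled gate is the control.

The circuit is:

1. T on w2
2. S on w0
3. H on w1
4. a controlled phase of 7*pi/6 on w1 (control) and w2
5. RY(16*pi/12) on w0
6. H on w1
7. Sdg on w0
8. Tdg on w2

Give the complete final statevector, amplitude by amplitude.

The resulting statevector has amplitude -1/2 on |000>, -sqrt(3)*I/2 on |100>, and 0 on every other basis state.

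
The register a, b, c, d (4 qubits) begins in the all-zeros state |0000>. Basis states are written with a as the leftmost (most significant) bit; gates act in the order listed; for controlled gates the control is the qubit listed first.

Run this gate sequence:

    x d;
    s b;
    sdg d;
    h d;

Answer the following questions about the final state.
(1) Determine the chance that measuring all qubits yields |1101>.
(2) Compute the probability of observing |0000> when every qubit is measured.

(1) Outcome |1101> occurs with probability 0.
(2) A full measurement returns |0000> with probability 1/2.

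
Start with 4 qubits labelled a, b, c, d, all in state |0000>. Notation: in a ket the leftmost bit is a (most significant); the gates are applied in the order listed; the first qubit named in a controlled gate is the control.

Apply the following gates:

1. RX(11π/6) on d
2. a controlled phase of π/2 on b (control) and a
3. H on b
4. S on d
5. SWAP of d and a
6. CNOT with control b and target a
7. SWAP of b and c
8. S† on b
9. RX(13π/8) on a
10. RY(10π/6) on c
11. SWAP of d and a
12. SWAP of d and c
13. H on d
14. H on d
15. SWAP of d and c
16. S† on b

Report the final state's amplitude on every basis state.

The final amplitudes are -cos(3*pi/16)/2 - sqrt(3)*I*sin(3*pi/16)/4 + I*sin(3*pi/16)/4 on |0000>, -sqrt(3)*cos(3*pi/16)/4 + cos(3*pi/16)/4 - I*sin(3*pi/16)/2 on |0001>, cos(3*pi/16)/2 - sqrt(3)*I*sin(3*pi/16)/4 - I*sin(3*pi/16)/4 on |0010>, -sqrt(3)*cos(3*pi/16)/4 - cos(3*pi/16)/4 + I*sin(3*pi/16)/2 on |0011>, and 0 on every other basis state. Key observation: the block from step 12 through step 15 cancels to the identity and can be dropped.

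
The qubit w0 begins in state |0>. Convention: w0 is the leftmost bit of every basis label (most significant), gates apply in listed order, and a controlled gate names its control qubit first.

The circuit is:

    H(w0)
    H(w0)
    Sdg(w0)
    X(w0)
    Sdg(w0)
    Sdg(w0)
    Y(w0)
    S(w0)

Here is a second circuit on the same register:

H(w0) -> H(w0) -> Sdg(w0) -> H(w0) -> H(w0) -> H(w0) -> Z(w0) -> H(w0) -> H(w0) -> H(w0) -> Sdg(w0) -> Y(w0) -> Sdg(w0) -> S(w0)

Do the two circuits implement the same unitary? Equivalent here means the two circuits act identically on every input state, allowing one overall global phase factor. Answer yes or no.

No — the two circuits implement different unitaries, even allowing a global phase.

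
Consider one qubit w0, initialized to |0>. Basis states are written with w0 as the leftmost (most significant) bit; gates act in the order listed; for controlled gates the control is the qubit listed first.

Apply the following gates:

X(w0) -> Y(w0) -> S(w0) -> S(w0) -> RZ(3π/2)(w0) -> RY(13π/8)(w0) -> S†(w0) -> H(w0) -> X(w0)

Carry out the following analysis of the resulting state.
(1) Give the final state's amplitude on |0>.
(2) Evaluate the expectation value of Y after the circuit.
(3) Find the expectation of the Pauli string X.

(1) |0> carries amplitude -sqrt(2)*(sin(3*pi/16) + I*cos(3*pi/16))*exp(I*pi/4)/2 in the final state.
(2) In the final state, Y has expectation sqrt(sqrt(2) + 2)/2.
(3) The expectation value of X is sqrt(2 - sqrt(2))/2.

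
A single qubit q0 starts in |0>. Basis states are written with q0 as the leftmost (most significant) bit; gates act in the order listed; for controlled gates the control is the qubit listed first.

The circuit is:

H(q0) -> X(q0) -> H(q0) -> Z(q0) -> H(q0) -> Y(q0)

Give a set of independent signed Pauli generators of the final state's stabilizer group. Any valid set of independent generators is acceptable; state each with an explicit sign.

The final state is stabilized by the group generated by -X; other independent generating sets are equally valid. Key observation: steps 1-4 multiply out to the identity, so the circuit reduces to the remaining gates.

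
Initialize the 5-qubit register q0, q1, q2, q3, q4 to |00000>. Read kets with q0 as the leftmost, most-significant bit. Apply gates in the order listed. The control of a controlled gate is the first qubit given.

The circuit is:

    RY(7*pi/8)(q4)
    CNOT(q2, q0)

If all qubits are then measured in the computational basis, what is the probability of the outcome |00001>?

A full measurement returns |00001> with probability sin(7*pi/16)**2.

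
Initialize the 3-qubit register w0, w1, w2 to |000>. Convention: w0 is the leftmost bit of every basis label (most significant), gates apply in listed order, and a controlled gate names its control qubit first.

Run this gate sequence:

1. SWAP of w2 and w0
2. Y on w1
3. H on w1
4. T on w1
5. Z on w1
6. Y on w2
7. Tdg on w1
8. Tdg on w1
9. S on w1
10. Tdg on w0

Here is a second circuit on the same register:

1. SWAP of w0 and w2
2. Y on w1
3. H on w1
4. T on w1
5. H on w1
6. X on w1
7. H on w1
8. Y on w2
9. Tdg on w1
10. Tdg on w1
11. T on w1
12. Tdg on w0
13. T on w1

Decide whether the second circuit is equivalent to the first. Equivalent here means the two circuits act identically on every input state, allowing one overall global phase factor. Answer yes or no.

Yes, they are equivalent — the unitaries differ by at most a global phase.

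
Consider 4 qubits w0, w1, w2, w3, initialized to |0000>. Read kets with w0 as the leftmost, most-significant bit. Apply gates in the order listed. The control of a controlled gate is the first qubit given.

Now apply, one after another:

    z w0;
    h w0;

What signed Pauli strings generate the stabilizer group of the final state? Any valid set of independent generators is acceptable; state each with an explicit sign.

One valid set of independent stabilizer generators is +XIII, +IZII, +IIZI, +IIIZ (any independent generating set of the same group is equally correct).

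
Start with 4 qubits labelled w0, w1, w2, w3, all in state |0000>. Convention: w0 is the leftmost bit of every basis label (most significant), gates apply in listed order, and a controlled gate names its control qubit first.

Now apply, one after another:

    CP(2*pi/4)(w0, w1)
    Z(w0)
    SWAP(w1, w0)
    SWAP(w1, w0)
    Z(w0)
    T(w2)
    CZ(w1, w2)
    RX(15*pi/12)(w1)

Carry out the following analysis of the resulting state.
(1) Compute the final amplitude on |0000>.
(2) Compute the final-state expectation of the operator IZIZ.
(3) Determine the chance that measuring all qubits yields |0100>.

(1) The final state's coefficient on |0000> equals -sqrt(2 - sqrt(2))/2. Key observation: steps 2-5 multiply out to the identity, so the circuit reduces to the remaining gates.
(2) In the final state, IZIZ has expectation -sqrt(2)/2.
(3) Outcome |0100> occurs with probability sqrt(2)/4 + 1/2.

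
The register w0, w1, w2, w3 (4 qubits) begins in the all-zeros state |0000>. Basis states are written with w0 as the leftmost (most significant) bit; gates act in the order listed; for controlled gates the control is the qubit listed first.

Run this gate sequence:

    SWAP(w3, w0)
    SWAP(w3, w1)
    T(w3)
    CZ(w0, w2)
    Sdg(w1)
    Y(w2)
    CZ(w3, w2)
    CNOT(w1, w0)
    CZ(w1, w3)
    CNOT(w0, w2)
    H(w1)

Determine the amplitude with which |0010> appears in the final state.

The final state's coefficient on |0010> equals sqrt(2)*I/2.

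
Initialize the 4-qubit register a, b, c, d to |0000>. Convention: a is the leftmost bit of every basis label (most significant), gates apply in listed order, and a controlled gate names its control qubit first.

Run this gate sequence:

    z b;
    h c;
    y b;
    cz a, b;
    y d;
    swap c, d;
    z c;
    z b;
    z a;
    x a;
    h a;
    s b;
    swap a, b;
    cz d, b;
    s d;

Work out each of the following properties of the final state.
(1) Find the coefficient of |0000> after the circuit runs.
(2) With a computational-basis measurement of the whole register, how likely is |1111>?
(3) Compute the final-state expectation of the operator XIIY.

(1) |0000> carries amplitude 0 in the final state.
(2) Outcome |1111> occurs with probability 1/4.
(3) In the final state, XIIY has expectation 0.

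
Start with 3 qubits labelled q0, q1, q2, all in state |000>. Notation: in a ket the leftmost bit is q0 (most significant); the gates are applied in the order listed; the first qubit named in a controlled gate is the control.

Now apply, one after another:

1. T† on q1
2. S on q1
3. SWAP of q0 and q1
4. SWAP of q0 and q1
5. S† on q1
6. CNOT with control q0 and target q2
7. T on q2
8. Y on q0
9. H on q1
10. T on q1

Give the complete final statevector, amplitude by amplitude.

The final amplitudes are sqrt(2)*I/2 on |100>, sqrt(2)*exp(3*I*pi/4)/2 on |110>, and 0 on every other basis state. Key observation: the block from step 2 through step 5 cancels to the identity and can be dropped.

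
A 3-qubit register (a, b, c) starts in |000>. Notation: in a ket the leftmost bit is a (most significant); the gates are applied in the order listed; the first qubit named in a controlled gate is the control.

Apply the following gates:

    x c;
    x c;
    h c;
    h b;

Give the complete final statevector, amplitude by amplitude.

After the circuit, the state carries amplitude 1/2 on |000>, 1/2 on |001>, 1/2 on |010>, 1/2 on |011>, 0 on |100>, 0 on |101>, 0 on |110>, 0 on |111>.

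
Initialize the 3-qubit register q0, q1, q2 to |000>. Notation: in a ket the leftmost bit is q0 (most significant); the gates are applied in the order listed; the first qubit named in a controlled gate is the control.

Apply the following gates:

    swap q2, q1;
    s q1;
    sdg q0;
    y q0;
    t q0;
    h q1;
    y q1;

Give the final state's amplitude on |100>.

The final state's coefficient on |100> equals sqrt(2)*exp(I*pi/4)/2.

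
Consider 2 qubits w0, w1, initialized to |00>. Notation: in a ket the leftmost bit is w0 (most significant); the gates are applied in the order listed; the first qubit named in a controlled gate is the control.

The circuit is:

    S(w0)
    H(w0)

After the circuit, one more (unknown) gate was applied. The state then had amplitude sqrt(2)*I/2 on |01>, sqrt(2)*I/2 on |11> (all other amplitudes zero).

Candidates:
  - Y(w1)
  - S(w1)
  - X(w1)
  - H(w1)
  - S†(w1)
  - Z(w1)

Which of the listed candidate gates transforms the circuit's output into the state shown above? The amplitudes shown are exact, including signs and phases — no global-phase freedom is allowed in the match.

The applied gate was Y(w1).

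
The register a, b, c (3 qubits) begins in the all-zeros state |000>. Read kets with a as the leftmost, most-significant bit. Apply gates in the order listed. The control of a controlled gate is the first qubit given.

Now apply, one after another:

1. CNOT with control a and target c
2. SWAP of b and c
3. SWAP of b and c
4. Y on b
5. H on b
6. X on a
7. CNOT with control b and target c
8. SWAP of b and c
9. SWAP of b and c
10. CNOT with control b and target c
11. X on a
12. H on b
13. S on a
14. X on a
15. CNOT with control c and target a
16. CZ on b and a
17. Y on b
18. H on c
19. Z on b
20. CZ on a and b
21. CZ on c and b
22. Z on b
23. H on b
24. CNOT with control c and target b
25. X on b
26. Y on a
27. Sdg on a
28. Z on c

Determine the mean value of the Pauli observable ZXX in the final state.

In the final state, ZXX has expectation -1. Key observation: gates 5-12 undo each other exactly, leaving only the rest of the circuit to track.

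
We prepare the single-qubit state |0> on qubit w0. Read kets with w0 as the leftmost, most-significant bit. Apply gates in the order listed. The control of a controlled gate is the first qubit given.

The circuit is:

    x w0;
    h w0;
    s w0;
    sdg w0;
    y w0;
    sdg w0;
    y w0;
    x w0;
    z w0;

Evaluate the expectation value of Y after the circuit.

In the final state, Y has expectation -1.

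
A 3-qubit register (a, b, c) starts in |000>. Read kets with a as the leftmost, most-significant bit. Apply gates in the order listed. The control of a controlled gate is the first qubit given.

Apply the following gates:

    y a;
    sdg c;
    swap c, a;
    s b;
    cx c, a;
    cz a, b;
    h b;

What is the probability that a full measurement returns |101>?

A full measurement returns |101> with probability 1/2.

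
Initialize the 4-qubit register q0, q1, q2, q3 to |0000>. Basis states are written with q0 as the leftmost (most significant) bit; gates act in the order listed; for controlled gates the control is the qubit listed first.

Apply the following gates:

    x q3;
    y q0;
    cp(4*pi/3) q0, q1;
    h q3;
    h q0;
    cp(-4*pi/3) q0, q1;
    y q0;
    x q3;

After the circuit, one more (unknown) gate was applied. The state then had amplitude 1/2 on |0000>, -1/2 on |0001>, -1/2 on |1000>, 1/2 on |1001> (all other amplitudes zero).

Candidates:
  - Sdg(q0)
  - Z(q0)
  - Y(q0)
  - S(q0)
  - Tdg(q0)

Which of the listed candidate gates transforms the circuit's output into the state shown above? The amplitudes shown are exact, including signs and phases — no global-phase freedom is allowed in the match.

The unique candidate consistent with the amplitudes is Z(q0).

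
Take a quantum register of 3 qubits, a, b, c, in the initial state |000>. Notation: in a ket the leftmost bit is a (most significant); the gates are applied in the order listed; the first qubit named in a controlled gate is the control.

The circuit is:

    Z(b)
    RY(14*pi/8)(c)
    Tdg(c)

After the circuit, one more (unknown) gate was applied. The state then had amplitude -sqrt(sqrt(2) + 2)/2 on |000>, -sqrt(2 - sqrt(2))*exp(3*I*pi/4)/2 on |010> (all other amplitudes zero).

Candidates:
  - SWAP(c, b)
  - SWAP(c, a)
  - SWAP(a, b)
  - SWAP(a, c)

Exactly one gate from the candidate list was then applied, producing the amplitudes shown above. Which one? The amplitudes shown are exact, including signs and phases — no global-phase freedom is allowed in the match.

The applied gate was SWAP(c, b).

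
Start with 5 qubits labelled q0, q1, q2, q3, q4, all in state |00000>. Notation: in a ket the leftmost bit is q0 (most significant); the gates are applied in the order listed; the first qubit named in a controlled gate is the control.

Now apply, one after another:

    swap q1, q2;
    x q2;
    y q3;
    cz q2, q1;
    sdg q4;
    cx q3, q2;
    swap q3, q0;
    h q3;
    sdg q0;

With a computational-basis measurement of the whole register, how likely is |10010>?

A full measurement returns |10010> with probability 1/2.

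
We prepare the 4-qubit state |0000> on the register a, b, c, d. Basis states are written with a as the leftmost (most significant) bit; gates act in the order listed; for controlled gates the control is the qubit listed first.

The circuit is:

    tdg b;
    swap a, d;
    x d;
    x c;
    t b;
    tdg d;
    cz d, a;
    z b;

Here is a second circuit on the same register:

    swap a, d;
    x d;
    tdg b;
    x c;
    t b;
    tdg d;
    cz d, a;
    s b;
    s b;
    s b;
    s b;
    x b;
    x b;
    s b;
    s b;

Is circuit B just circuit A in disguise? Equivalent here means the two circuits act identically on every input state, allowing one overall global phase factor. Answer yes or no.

Yes, they are equivalent — the unitaries differ by at most a global phase.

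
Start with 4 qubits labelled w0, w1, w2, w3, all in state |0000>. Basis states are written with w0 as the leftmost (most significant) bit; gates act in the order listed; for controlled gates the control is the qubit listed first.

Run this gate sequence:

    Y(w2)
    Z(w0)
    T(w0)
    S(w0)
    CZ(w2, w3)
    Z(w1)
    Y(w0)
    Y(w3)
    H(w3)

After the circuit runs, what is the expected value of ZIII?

In the final state, ZIII has expectation -1.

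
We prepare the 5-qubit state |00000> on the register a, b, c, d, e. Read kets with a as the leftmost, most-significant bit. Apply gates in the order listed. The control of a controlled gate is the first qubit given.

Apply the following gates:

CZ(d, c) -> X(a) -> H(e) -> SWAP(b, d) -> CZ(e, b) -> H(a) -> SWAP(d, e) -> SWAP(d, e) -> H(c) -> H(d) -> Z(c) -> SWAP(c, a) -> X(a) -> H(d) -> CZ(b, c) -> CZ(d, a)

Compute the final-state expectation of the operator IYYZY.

The expectation value of IYYZY is 0. Key observation: gates 7-8 undo each other exactly, leaving only the rest of the circuit to track.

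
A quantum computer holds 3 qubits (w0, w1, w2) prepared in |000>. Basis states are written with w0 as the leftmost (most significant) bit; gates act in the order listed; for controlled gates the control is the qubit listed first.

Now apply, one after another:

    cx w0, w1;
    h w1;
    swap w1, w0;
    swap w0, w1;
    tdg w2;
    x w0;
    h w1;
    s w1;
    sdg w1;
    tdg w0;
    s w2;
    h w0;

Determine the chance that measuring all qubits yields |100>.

A full measurement returns |100> with probability 1/2. Key observation: steps 8-9 multiply out to the identity, so the circuit reduces to the remaining gates.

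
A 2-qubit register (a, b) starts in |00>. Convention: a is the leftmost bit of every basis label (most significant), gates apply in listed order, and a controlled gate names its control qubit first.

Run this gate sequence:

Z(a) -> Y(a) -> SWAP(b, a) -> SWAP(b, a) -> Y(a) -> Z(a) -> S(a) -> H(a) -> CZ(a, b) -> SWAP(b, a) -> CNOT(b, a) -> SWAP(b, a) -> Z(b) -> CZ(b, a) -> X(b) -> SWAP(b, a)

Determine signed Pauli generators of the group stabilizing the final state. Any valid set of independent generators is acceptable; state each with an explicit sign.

The stabilizer group can be generated by +XX, -ZZ, among other valid generating sets. Key observation: steps 1-6 multiply out to the identity, so the circuit reduces to the remaining gates.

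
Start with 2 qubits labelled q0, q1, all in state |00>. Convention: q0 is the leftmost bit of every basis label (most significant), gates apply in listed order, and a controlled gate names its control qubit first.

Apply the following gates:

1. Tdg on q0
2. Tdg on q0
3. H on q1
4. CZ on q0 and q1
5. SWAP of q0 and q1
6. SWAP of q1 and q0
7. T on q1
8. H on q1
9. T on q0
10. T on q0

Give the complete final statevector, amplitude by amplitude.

The resulting statevector has amplitude 1/2 + exp(I*pi/4)/2 on |00>, 1/2 - exp(I*pi/4)/2 on |01>, 0 on |10>, 0 on |11>.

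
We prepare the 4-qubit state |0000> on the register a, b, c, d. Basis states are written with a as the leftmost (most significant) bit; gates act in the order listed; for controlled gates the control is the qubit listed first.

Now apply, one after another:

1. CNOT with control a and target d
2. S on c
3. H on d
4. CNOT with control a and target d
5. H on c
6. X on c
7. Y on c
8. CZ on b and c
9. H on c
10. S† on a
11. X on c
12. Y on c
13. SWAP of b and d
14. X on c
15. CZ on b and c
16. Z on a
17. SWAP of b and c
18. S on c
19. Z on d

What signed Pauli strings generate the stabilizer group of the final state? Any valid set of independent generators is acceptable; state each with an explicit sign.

The final state is stabilized by the group generated by +IIYI, +ZIII, +IZII, +IIIZ; other independent generating sets are equally valid.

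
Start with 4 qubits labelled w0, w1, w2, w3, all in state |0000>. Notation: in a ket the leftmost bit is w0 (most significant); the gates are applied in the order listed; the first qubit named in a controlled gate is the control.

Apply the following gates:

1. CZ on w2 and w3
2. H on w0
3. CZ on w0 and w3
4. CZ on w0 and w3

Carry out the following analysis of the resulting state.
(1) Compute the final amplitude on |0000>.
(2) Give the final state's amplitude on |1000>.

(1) The final state's coefficient on |0000> equals sqrt(2)/2. Key observation: gates 3-4 undo each other exactly, leaving only the rest of the circuit to track.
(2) |1000> carries amplitude sqrt(2)/2 in the final state.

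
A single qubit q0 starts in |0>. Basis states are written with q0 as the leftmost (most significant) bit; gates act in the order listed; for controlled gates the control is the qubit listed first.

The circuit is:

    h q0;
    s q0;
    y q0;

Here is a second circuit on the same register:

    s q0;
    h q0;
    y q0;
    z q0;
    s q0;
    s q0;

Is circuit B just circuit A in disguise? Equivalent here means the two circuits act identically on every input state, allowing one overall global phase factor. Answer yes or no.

No, they are not equivalent — no single phase factor reconciles the two unitaries.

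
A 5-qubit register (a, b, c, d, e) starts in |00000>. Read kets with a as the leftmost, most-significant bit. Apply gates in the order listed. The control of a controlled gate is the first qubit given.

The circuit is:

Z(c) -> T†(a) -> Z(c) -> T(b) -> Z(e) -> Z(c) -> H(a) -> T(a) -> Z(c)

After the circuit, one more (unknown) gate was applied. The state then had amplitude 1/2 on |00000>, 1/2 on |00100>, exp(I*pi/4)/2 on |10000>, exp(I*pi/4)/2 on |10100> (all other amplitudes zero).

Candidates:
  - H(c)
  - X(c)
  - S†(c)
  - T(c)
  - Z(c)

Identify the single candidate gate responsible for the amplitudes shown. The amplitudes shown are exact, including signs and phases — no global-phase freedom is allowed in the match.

It was H(c) that produced the state shown.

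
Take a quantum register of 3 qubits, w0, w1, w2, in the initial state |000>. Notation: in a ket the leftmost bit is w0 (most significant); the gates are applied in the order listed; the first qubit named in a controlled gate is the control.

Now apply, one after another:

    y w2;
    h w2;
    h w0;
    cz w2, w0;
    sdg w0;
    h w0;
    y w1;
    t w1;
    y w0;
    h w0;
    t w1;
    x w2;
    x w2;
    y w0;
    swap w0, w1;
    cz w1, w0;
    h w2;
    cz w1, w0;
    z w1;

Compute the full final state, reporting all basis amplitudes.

The resulting statevector has amplitude sqrt(2)*I/2 on |101>, -sqrt(2)/2 on |110>, and 0 on every other basis state. Key observation: the block from step 12 through step 13 cancels to the identity and can be dropped.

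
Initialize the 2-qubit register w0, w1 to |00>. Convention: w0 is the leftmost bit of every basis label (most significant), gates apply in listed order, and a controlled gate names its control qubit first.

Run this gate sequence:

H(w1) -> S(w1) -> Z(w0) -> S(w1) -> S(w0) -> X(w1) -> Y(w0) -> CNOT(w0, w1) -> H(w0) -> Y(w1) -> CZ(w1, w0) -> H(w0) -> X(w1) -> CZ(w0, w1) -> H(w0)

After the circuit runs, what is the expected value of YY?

The expectation value of YY is -1.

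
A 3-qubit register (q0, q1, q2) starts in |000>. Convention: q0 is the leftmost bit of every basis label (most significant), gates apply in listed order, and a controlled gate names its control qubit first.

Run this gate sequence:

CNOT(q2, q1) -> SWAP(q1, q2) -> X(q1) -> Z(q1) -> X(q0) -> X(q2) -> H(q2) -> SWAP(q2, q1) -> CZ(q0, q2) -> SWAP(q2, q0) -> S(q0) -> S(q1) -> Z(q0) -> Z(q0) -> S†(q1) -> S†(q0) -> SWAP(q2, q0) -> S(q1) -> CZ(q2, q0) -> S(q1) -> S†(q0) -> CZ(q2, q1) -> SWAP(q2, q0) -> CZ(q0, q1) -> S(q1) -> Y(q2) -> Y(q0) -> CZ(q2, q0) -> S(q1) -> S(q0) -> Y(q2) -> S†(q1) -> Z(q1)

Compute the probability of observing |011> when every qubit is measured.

The probability of measuring |011> is 1/2. Key observation: gates 10-17 undo each other exactly, leaving only the rest of the circuit to track.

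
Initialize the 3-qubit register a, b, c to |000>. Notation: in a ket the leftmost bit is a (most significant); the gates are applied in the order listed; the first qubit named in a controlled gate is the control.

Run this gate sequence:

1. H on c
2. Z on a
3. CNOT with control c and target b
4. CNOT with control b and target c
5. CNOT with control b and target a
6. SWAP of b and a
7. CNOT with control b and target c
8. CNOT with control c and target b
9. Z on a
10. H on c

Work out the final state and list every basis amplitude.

The final amplitudes are 1/2 on |000>, 1/2 on |001>, 0 on |010>, 0 on |011>, -1/2 on |100>, 1/2 on |101>, 0 on |110>, 0 on |111>.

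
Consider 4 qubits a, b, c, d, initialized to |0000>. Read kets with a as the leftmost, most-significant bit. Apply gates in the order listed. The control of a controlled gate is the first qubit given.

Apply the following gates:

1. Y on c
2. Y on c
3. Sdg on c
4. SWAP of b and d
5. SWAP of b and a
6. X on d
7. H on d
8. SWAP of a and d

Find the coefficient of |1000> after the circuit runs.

The amplitude on |1000> is -sqrt(2)/2.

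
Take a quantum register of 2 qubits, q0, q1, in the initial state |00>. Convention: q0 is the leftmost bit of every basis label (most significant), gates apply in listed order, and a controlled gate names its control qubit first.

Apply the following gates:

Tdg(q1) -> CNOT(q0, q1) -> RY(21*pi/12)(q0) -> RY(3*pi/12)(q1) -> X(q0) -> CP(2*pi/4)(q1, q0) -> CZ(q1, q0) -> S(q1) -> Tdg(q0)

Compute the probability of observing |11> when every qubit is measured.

A full measurement returns |11> with probability 1/8.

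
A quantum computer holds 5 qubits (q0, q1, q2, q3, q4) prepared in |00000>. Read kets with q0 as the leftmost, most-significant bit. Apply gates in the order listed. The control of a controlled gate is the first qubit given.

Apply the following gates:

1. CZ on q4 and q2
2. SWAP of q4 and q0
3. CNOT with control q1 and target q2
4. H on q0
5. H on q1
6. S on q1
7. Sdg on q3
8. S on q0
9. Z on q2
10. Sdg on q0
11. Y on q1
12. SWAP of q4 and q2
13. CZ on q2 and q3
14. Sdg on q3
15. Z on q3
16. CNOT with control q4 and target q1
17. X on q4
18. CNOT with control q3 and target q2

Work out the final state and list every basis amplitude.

The resulting statevector has amplitude 1/2 on |00001>, I/2 on |01001>, 1/2 on |10001>, I/2 on |11001>, and 0 on every other basis state.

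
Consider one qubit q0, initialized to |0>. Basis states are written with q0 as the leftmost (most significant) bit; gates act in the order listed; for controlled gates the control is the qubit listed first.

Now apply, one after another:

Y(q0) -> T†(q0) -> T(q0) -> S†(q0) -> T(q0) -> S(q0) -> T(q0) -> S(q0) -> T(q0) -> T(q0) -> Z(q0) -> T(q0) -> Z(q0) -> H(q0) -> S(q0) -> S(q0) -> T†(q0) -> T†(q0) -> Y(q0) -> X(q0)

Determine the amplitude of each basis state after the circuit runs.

The final amplitudes are sqrt(2)*exp(3*I*pi/4)/2 on |0>, -sqrt(2)*exp(I*pi/4)/2 on |1>.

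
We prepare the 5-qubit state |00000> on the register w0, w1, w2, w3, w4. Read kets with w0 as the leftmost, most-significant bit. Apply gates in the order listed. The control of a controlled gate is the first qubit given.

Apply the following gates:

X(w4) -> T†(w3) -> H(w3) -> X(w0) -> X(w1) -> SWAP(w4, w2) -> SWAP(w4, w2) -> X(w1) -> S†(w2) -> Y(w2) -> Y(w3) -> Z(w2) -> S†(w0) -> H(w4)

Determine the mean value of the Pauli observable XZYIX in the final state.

The expectation value of XZYIX is 0. Key observation: the block from step 5 through step 8 cancels to the identity and can be dropped.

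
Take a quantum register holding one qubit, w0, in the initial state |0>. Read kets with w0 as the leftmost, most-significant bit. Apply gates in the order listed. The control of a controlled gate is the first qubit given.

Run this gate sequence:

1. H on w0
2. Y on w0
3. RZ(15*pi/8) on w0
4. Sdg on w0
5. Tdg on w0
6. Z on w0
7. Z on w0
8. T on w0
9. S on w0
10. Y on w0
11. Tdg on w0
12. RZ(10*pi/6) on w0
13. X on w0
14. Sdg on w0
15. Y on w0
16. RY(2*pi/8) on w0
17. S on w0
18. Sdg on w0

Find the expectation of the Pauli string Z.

The expectation value of Z is sqrt(2)*(sqrt(2 - sqrt(2))/8 + sqrt(3*sqrt(2) + 6)/8). Key observation: gates 4-9 undo each other exactly, leaving only the rest of the circuit to track.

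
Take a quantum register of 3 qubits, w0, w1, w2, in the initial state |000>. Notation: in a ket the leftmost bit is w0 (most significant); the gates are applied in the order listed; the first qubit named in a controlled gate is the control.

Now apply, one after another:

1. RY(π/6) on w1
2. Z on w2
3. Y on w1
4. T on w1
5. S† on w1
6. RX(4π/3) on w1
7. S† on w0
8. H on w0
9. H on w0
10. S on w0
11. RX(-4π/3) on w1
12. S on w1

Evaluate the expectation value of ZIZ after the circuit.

The expectation value of ZIZ is 1. Key observation: steps 5-12 multiply out to the identity, so the circuit reduces to the remaining gates.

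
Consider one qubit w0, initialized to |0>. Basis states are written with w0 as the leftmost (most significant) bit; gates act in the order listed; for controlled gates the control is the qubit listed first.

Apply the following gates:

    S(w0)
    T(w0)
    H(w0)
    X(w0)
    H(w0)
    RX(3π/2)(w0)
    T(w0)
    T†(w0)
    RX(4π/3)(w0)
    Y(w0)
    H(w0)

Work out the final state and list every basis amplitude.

The final amplitudes are (1 - I)*(sqrt(3) + I)/4 on |0>, (1 - I)*(1 + sqrt(3)*I)/4 on |1>.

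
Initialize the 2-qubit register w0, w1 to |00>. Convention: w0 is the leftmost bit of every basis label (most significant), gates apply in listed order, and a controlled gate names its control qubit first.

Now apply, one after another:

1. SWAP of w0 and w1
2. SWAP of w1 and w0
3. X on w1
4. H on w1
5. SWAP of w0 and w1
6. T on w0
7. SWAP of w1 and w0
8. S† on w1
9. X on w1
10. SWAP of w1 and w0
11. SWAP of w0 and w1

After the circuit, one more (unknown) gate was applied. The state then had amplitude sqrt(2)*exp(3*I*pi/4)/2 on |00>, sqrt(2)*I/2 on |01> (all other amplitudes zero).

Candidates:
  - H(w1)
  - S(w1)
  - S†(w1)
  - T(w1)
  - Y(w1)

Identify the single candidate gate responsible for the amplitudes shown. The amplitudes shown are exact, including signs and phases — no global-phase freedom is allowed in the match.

It was S(w1) that produced the state shown.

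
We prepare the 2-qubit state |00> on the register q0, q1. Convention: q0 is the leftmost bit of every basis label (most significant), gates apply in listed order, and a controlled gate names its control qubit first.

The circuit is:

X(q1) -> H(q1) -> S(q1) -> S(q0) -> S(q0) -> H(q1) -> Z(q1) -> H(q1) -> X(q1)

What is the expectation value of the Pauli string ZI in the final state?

The expectation value of ZI is 1.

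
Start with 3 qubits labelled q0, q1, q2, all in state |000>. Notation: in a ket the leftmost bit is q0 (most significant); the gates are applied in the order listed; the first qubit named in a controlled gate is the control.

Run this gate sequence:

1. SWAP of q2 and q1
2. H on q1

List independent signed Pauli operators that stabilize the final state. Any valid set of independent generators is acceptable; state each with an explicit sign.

The final state is stabilized by the group generated by +IXI, +ZII, +IIZ; other independent generating sets are equally valid.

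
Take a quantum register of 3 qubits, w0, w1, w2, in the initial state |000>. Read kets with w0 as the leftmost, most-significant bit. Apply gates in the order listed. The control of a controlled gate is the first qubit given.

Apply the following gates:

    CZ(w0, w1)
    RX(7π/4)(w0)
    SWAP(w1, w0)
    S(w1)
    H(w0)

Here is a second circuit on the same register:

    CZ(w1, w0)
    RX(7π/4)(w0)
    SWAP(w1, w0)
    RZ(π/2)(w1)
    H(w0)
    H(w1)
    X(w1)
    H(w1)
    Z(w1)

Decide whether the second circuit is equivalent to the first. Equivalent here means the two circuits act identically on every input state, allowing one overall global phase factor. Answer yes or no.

Yes — the two circuits implement the same unitary up to a global phase.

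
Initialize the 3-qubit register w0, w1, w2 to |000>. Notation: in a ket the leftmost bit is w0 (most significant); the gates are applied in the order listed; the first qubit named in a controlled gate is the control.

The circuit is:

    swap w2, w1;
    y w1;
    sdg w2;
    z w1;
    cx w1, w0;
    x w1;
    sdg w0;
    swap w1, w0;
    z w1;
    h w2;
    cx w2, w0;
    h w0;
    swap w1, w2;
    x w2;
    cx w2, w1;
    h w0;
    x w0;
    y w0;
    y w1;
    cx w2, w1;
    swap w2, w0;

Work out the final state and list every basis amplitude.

The final amplitudes are sqrt(2)/2 on |001>, sqrt(2)/2 on |010>, and 0 on every other basis state.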